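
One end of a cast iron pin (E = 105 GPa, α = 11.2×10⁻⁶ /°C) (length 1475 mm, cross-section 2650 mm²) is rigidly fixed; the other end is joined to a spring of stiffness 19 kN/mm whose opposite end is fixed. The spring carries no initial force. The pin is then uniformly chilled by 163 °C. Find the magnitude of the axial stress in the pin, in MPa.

σ ≈ 17.5 MPa (tensile)

Free thermal contraction: δ_free = αΔT L = 11.2×10⁻⁶ × 163 × 1475 = 2.693 mm.
With a force P in the spring, the elastic change of the pin is PL/(AE) and that of the spring is P/k; compatibility requires their sum to equal δ_free.
P [ L/(AE) + 1/k ] = δ_free → P [ 1475/(2650×105×10³) + 1/(19×10³) ] = 2.693.
P = 2.693 / 5.793×10⁻⁵ = 46480 N.
σ = P/A = 46480/2650 = 17.54 MPa.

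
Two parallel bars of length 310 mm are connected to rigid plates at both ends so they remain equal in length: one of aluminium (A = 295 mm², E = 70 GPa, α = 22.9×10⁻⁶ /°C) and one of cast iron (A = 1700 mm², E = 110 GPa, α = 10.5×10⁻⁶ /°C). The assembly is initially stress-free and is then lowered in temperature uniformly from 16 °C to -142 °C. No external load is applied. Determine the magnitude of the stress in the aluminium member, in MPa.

σ ≈ 124 MPa (tensile)

Both members must finish at the same length. With the larger α, the aluminium tends to over-contract; the plates restrain it, putting the aluminium in tension and the cast iron in compression. With no external load the two internal forces are equal and opposite, magnitude P.
Setting the final lengths equal and cancelling L: (α₁ − α₂)ΔT = P/(A₁E₁) + P/(A₂E₂).
|α₁ − α₂|·ΔT = 12.4×10⁻⁶ × 158 = 0.001959.
1/(A₁E₁) + 1/(A₂E₂) = 1/(295×70×10³) + 1/(1700×110×10³) = 5.377×10⁻⁸ N⁻¹.
P = 0.001959 / 5.377×10⁻⁸ = 36430 N = 36.43 kN.
σ_{aluminium} = P/A₁ = 36430/295 = 123.5 MPa, tensile.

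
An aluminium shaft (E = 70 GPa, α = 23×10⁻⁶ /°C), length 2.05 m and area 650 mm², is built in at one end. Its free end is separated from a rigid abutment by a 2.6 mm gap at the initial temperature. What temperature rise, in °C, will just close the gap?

ΔT ≈ 55.1 °C

The gap closes when αΔT L = 2.6 mm, since the shaft is still unstressed at that instant.
So ΔT = g/(αL) = 2.6/(23×10⁻⁶ × 2050) = 55.14 °C.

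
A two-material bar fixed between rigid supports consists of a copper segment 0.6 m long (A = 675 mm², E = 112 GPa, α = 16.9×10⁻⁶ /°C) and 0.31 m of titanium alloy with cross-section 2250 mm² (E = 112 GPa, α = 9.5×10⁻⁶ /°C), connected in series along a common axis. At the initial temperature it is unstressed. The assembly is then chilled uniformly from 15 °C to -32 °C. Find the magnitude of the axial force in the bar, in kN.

Free thermal contraction of the whole bar: Σ αᵢΔT Lᵢ = 16.9×10⁻⁶×47×600 + 9.5×10⁻⁶×47×310 = 0.615 mm.
The rigid supports impose zero overall length change; the single axial force P common to all segments must satisfy P Σ Lᵢ/(AᵢEᵢ) = δ_free.
The series flexibility is Σ Lᵢ/(AᵢEᵢ) = 600/(675×112×10³) + 310/(2250×112×10³) = 9.167×10⁻⁶ mm/N.
So P = 0.615 / 9.167×10⁻⁶ = 67.09 kN, tensile.

P ≈ 67.1 kN (tensile)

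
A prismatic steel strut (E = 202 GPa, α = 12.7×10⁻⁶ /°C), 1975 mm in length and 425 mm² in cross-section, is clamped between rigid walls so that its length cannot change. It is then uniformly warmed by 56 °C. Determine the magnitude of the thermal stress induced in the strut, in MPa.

σ ≈ 144 MPa (compressive)

Because both ends are immovable the net strain is zero, and the suppressed thermal strain is αΔT = 12.7×10⁻⁶ × 56 = 711.2×10⁻⁶.
The stress required to suppress this strain is σ = Eε = 202×10³ × 711.2×10⁻⁶ = 143.7 MPa, compressive since the strut is trying to expand.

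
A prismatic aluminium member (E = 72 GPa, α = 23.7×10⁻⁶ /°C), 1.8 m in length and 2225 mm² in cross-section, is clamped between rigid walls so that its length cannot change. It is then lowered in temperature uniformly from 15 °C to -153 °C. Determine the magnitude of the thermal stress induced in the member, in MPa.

σ ≈ 287 MPa (tensile)

With length fixed, the mechanical strain must cancel the thermal strain αΔT = 23.7×10⁻⁶ × 168 = 3981.6×10⁻⁶.
σ = EαΔT = 72×10³ × 23.7×10⁻⁶ × 168 = 286.7 MPa (tensile; the member is trying to contract).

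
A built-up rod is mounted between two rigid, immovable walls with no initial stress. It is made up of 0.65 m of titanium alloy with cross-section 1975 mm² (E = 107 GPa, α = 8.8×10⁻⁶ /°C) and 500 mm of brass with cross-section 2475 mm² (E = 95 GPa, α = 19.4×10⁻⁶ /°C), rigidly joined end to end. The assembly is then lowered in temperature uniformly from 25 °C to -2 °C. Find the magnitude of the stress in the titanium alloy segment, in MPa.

σ ≈ 40.5 MPa (tensile)

If the supports were absent, the total length change would be Σ αᵢΔT Lᵢ = 8.8×10⁻⁶×27×650 + 19.4×10⁻⁶×27×500 = 0.4163 mm.
Since the ends are fixed, an axial force P builds up, equal in every segment, with P · Σ Lᵢ/(AᵢEᵢ) = δ_free.
The series flexibility is Σ Lᵢ/(AᵢEᵢ) = 650/(1975×107×10³) + 500/(2475×95×10³) = 5.202×10⁻⁶ mm/N.
Hence P = δ_free / Σ(L/AE) = 0.4163/5.202×10⁻⁶ = 80.03 kN (tensile).
σ_{titanium alloy} = P / A = 80030 / 1975 = 40.52 MPa.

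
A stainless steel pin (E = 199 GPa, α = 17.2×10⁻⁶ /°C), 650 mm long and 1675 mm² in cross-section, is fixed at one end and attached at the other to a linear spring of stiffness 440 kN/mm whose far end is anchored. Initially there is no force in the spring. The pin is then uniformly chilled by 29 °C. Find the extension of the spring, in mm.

If the spring were absent the pin would shorten by αΔT L = 17.2×10⁻⁶ × 29 × 650 = 0.3242 mm.
Let P be the tensile force in the spring. The pin extends elastically by PL/(AE) and the spring stretches by P/k; together these equal δ_free.
So P = δ_free / [L/(AE) + 1/k] = 0.3242 / [ 650/(1675×199×10³) + 1/(440×10³) ].
P = 0.3242 / 4.223×10⁻⁶ = 76780 N.
Spring extension = P/k = 76780/(440×10³) = 0.1745 mm.

δ ≈ 0.174 mm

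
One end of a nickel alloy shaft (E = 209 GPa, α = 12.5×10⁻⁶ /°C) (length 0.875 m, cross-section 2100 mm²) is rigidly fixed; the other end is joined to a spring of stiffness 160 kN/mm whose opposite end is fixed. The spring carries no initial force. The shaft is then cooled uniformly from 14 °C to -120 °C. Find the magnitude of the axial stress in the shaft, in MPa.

If the spring were absent the shaft would shorten by αΔT L = 12.5×10⁻⁶ × 134 × 875 = 1.466 mm.
Let P be the tensile force in the spring. The shaft extends elastically by PL/(AE) and the spring stretches by P/k; together these equal δ_free.
P [ L/(AE) + 1/k ] = δ_free → P [ 875/(2100×209×10³) + 1/(160×10³) ] = 1.466.
P = 1.466 / 8.244×10⁻⁶ = 177800 N.
σ = P/A = 177800/2100 = 84.66 MPa.

σ ≈ 84.7 MPa (tensile)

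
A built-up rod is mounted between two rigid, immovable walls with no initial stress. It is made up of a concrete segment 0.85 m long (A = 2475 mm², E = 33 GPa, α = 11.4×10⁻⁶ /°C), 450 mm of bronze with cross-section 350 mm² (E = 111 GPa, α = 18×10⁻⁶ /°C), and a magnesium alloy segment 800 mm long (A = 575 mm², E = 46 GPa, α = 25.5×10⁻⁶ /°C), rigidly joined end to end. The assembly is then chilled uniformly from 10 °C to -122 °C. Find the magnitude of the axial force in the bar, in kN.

P ≈ 96.5 kN (tensile)

If the supports were absent, the total length change would be Σ αᵢΔT Lᵢ = 11.4×10⁻⁶×132×850 + 18×10⁻⁶×132×450 + 25.5×10⁻⁶×132×800 = 5.041 mm.
Since the ends are fixed, an axial force P builds up, equal in every segment, with P · Σ Lᵢ/(AᵢEᵢ) = δ_free.
The series flexibility is Σ Lᵢ/(AᵢEᵢ) = 850/(2475×33×10³) + 450/(350×111×10³) + 800/(575×46×10³) = 5.224×10⁻⁵ mm/N.
P = 5.041 / 5.224×10⁻⁵ = 96510 N = 96.51 kN, tensile.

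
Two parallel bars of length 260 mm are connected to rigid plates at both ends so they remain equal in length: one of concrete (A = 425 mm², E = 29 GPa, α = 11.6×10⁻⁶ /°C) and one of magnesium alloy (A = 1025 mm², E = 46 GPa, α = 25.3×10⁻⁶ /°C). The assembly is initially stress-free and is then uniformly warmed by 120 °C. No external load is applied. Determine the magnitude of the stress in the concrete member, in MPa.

σ ≈ 37.8 MPa (tensile)

Both members must finish at the same length. With the larger α, the magnesium alloy tends to over-expand; the plates restrain it, putting the magnesium alloy in compression and the concrete in tension. With no external load the two internal forces are equal and opposite, magnitude P.
Equating the net (thermal + elastic) strains gives |α₁ − α₂|·ΔT = P·[1/(A₁E₁) + 1/(A₂E₂)].
|α₁ − α₂|·ΔT = 13.7×10⁻⁶ × 120 = 0.001644.
1/(A₁E₁) + 1/(A₂E₂) = 1/(425×29×10³) + 1/(1025×46×10³) = 1.023×10⁻⁷ N⁻¹.
So P = 0.001644 / 1.023×10⁻⁷ = 16.06 kN.
σ_{concrete} = P/A₁ = 16060/425 = 37.8 MPa, tensile.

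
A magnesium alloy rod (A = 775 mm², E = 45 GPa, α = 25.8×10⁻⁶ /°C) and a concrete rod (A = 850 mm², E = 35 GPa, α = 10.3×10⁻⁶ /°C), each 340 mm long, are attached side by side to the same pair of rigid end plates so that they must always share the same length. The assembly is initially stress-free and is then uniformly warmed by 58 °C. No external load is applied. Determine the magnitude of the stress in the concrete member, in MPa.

σ ≈ 17 MPa (tensile)

The magnesium alloy has the larger α, so on heating it would change length more than the concrete if both were free. The rigid plates force a common final length, so the magnesium alloy is put into compression and the concrete into tension, with equal and opposite forces P (no external load).
Equating the net (thermal + elastic) strains gives |α₁ − α₂|·ΔT = P·[1/(A₁E₁) + 1/(A₂E₂)].
|α₁ − α₂|·ΔT = 15.5×10⁻⁶ × 58 = 0.000899.
1/(A₁E₁) + 1/(A₂E₂) = 1/(775×45×10³) + 1/(850×35×10³) = 6.229×10⁻⁸ N⁻¹.
P = 0.000899 / 6.229×10⁻⁸ = 14430 N = 14.43 kN.
σ_{concrete} = P/A₂ = 14430/850 = 16.98 MPa, tensile.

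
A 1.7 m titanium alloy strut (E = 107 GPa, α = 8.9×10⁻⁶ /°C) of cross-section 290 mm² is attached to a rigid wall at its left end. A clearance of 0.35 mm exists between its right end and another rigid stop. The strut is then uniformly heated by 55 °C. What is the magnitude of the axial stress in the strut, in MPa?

Free thermal elongation = αΔT L = 8.9×10⁻⁶ × 55 × 1700 = 0.8321 mm.
The gap closes (δ_free > 0.35 mm) and the wall then resists a further 0.8321 − 0.35 = 0.4821 mm of expansion.
So σ = E(δ_free − g)/L = 107×10³ × 0.4821/1700 = 30.35 MPa.

σ ≈ 30.3 MPa (compressive)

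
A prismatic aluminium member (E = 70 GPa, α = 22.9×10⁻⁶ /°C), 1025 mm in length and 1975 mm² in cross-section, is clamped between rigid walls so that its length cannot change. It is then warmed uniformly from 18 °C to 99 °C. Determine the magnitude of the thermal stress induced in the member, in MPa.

σ ≈ 130 MPa (compressive)

The supports are rigid, so the total axial strain is zero. The restrained thermal strain is ε = αΔT = 22.9×10⁻⁶ × 81 = 1854.9×10⁻⁶.
Hence σ = E·αΔT = 70×10³ × 1854.9×10⁻⁶ = 129.8 MPa, compressive.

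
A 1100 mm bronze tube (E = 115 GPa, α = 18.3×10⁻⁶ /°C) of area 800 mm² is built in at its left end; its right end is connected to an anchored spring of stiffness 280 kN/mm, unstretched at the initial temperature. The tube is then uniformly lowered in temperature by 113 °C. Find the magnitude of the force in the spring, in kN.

P ≈ 146 kN

If the spring were absent the tube would shorten by αΔT L = 18.3×10⁻⁶ × 113 × 1100 = 2.275 mm.
With a force P in the spring, the elastic change of the tube is PL/(AE) and that of the spring is P/k; compatibility requires their sum to equal δ_free.
So P = δ_free / [L/(AE) + 1/k] = 2.275 / [ 1100/(800×115×10³) + 1/(280×10³) ].
P = 2.275 / 1.553×10⁻⁵ = 146500 N.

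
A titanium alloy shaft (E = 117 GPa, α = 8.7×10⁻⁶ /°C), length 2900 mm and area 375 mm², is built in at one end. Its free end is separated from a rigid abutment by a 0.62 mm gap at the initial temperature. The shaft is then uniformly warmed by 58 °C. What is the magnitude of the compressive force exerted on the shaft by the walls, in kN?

If the wall were absent the shaft would grow by αΔT L = 8.7×10⁻⁶ × 58 × 2900 = 1.463 mm.
The gap closes (δ_free > 0.62 mm) and the wall then resists a further 1.463 − 0.62 = 0.8433 mm of expansion.
That suppressed elongation corresponds to σ = E·Δ/L = 117×10³ × 0.8433/2900 = 34.02 MPa.
P = σA = 34.02 × 375 = 12.76 kN.

P ≈ 12.8 kN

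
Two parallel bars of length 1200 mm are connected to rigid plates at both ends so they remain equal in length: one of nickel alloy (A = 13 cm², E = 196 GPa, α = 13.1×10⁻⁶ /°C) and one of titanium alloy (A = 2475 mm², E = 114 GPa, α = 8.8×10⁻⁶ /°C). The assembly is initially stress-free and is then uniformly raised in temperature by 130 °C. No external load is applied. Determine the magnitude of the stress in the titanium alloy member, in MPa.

Both members must finish at the same length. With the larger α, the nickel alloy tends to over-expand; the plates restrain it, putting the nickel alloy in compression and the titanium alloy in tension. With no external load the two internal forces are equal and opposite, magnitude P.
Equating the net (thermal + elastic) strains gives |α₁ − α₂|·ΔT = P·[1/(A₁E₁) + 1/(A₂E₂)].
|α₁ − α₂|·ΔT = 4.3×10⁻⁶ × 130 = 0.000559.
1/(A₁E₁) + 1/(A₂E₂) = 1/(1300×196×10³) + 1/(2475×114×10³) = 7.469×10⁻⁹ N⁻¹.
So P = 0.000559 / 7.469×10⁻⁹ = 74.84 kN.
σ_{titanium alloy} = P/A₂ = 74840/2475 = 30.24 MPa, tensile.

σ ≈ 30.2 MPa (tensile)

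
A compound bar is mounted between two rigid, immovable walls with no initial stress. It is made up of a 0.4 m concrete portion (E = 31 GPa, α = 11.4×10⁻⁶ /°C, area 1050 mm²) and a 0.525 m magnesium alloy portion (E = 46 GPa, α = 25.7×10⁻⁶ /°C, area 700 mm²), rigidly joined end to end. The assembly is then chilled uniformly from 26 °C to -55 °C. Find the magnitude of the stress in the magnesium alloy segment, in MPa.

If the supports were absent, the total length change would be Σ αᵢΔT Lᵢ = 11.4×10⁻⁶×81×400 + 25.7×10⁻⁶×81×525 = 1.462 mm.
The rigid supports impose zero overall length change; the single axial force P common to all segments must satisfy P Σ Lᵢ/(AᵢEᵢ) = δ_free.
The series flexibility is Σ Lᵢ/(AᵢEᵢ) = 400/(1050×31×10³) + 525/(700×46×10³) = 2.859×10⁻⁵ mm/N.
P = 1.462 / 2.859×10⁻⁵ = 51140 N = 51.14 kN, tensile.
σ_{magnesium alloy} = P / A = 51140 / 700 = 73.06 MPa.

σ ≈ 73.1 MPa (tensile)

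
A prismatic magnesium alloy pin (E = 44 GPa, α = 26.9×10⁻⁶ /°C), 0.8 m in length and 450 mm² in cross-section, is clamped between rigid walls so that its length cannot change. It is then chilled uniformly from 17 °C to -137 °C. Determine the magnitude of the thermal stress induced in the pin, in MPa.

The supports are rigid, so the total axial strain is zero. The restrained thermal strain is ε = αΔT = 26.9×10⁻⁶ × 154 = 4142.6×10⁻⁶.
σ = EαΔT = 44×10³ × 26.9×10⁻⁶ × 154 = 182.3 MPa (tensile; the pin is trying to contract).

σ ≈ 182 MPa (tensile)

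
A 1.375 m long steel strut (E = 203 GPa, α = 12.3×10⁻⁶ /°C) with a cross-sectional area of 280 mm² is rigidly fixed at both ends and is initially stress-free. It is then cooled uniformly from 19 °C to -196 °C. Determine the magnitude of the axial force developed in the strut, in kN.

P ≈ 150 kN (tensile)

With zero net strain, σ = E·αΔT = 203 GPa × 12.3×10⁻⁶ × 215 = 536.8 MPa.
P = AEαΔT = 280 × 203×10³ × 12.3×10⁻⁶ × 215 = 150.3 kN (tensile).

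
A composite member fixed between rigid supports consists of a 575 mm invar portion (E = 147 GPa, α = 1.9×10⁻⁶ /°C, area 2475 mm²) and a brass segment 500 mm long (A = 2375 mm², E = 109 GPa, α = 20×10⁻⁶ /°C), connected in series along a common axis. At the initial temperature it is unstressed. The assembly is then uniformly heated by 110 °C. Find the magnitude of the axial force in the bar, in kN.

P ≈ 347 kN (compressive)

If the supports were absent, the total length change would be Σ αᵢΔT Lᵢ = 1.9×10⁻⁶×110×575 + 20×10⁻⁶×110×500 = 1.22 mm.
Since the ends are fixed, an axial force P builds up, equal in every segment, with P · Σ Lᵢ/(AᵢEᵢ) = δ_free.
The series flexibility is Σ Lᵢ/(AᵢEᵢ) = 575/(2475×147×10³) + 500/(2375×109×10³) = 3.512×10⁻⁶ mm/N.
So P = 1.22 / 3.512×10⁻⁶ = 347.4 kN, compressive.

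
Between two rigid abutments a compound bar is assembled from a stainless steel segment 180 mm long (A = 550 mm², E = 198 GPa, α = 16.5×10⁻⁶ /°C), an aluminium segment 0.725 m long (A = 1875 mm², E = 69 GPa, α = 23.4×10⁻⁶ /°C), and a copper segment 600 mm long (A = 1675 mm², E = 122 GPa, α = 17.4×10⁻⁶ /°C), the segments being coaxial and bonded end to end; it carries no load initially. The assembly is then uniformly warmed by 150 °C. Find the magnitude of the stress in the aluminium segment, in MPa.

σ ≈ 238 MPa (compressive)

Free thermal expansion of the whole bar: Σ αᵢΔT Lᵢ = 16.5×10⁻⁶×150×180 + 23.4×10⁻⁶×150×725 + 17.4×10⁻⁶×150×600 = 4.556 mm.
The walls prevent any net length change, so an axial force P (same in every segment) develops. Compatibility: P · Σ Lᵢ/(AᵢEᵢ) = δ_free.
The series flexibility is Σ Lᵢ/(AᵢEᵢ) = 180/(550×198×10³) + 725/(1875×69×10³) + 600/(1675×122×10³) = 1.019×10⁻⁵ mm/N.
So P = 4.556 / 1.019×10⁻⁵ = 447 kN, compressive.
σ_{aluminium} = P / A = 447000 / 1875 = 238.4 MPa.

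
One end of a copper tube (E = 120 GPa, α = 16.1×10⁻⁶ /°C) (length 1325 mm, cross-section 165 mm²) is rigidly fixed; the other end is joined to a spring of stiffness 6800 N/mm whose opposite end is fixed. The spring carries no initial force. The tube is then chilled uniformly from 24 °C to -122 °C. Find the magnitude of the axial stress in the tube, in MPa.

If the spring were absent the tube would shorten by αΔT L = 16.1×10⁻⁶ × 146 × 1325 = 3.115 mm.
With a force P in the spring, the elastic change of the tube is PL/(AE) and that of the spring is P/k; compatibility requires their sum to equal δ_free.
P [ L/(AE) + 1/k ] = δ_free → P [ 1325/(165×120×10³) + 1/(6800) ] = 3.115.
P = 3.115 / 0.000214 = 14560 N.
σ = P/A = 14560/165 = 88.21 MPa.

σ ≈ 88.2 MPa (tensile)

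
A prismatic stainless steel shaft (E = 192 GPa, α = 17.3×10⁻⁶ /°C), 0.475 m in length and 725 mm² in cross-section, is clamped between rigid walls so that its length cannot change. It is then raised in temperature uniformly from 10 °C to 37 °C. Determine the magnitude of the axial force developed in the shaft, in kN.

P ≈ 65 kN (compressive)

Full restraint means ε = 0, so the stress is σ = EαΔT = 192×10³ × 17.3×10⁻⁶ × 27 = 89.68 MPa.
P = AEαΔT = 725 × 192×10³ × 17.3×10⁻⁶ × 27 = 65.02 kN (compressive).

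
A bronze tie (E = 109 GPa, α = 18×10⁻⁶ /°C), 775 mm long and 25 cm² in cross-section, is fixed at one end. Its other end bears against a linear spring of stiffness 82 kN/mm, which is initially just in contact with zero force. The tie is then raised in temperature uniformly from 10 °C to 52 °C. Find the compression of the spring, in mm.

If the spring were absent the tie would lengthen by αΔT L = 18×10⁻⁶ × 42 × 775 = 0.5859 mm.
With a force P in the spring, the elastic change of the tie is PL/(AE) and that of the spring is P/k; compatibility requires their sum to equal δ_free.
P [ L/(AE) + 1/k ] = δ_free → P [ 775/(2500×109×10³) + 1/(82×10³) ] = 0.5859.
P = 0.5859 / 1.504×10⁻⁵ = 38960 N.
Spring compression = P/k = 38960/(82×10³) = 0.4751 mm.

δ ≈ 0.475 mm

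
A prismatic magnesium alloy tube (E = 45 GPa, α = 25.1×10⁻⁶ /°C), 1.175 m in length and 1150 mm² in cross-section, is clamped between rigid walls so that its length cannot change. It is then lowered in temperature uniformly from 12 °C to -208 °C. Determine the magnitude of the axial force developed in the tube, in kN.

Full restraint means ε = 0, so the stress is σ = EαΔT = 45×10³ × 25.1×10⁻⁶ × 220 = 248.5 MPa.
Axial force P = σA = 248.5 × 1150 = 285800 N = 285.8 kN, tensile.

P ≈ 286 kN (tensile)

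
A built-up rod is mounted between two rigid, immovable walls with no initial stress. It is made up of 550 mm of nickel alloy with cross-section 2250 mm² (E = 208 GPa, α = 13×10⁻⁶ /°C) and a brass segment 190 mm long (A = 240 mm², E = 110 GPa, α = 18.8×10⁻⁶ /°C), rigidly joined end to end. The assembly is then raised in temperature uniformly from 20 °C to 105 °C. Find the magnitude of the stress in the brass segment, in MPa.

σ ≈ 454 MPa (compressive)

With the walls removed the bar would change length by δ_free = Σ αᵢΔT Lᵢ = 13×10⁻⁶×85×550 + 18.8×10⁻⁶×85×190 = 0.9114 mm.
The walls prevent any net length change, so an axial force P (same in every segment) develops. Compatibility: P · Σ Lᵢ/(AᵢEᵢ) = δ_free.
Σ Lᵢ/(AᵢEᵢ) = 550/(2250×208×10³) + 190/(240×110×10³) = 8.372×10⁻⁶ mm/N.
P = 0.9114 / 8.372×10⁻⁶ = 108900 N = 108.9 kN, compressive.
σ_{brass} = P / A = 108900 / 240 = 453.6 MPa.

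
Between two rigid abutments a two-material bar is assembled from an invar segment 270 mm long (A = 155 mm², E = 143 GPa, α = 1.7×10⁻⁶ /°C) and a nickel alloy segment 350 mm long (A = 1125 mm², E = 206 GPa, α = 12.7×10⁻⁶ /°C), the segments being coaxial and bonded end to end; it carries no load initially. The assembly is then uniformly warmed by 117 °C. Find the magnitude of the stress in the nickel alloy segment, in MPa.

σ ≈ 37.3 MPa (compressive)

With the walls removed the bar would change length by δ_free = Σ αᵢΔT Lᵢ = 1.7×10⁻⁶×117×270 + 12.7×10⁻⁶×117×350 = 0.5738 mm.
The rigid supports impose zero overall length change; the single axial force P common to all segments must satisfy P Σ Lᵢ/(AᵢEᵢ) = δ_free.
Σ Lᵢ/(AᵢEᵢ) = 270/(155×143×10³) + 350/(1125×206×10³) = 1.369×10⁻⁵ mm/N.
So P = 0.5738 / 1.369×10⁻⁵ = 41.91 kN, compressive.
σ_{nickel alloy} = P / A = 41910 / 1125 = 37.25 MPa.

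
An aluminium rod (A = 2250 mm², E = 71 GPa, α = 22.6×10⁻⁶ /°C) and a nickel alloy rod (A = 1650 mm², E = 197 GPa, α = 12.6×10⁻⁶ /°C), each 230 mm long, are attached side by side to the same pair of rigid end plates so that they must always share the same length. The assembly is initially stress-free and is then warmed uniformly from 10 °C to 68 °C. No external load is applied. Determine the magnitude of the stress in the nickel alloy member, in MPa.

σ ≈ 37.7 MPa (tensile)

Both members must finish at the same length. With the larger α, the aluminium tends to over-expand; the plates restrain it, putting the aluminium in compression and the nickel alloy in tension. With no external load the two internal forces are equal and opposite, magnitude P.
Setting the final lengths equal and cancelling L: (α₁ − α₂)ΔT = P/(A₁E₁) + P/(A₂E₂).
|α₁ − α₂|·ΔT = 10×10⁻⁶ × 58 = 0.00058.
1/(A₁E₁) + 1/(A₂E₂) = 1/(2250×71×10³) + 1/(1650×197×10³) = 9.336×10⁻⁹ N⁻¹.
So P = 0.00058 / 9.336×10⁻⁹ = 62.12 kN.
σ_{nickel alloy} = P/A₂ = 62120/1650 = 37.65 MPa, tensile.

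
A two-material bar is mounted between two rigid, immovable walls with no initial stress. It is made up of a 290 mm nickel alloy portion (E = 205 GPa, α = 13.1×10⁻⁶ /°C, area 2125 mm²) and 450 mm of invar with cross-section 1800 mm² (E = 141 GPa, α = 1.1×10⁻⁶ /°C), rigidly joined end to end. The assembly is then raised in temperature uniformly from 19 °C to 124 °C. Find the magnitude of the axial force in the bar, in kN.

If the supports were absent, the total length change would be Σ αᵢΔT Lᵢ = 13.1×10⁻⁶×105×290 + 1.1×10⁻⁶×105×450 = 0.4509 mm.
The rigid supports impose zero overall length change; the single axial force P common to all segments must satisfy P Σ Lᵢ/(AᵢEᵢ) = δ_free.
The series flexibility is Σ Lᵢ/(AᵢEᵢ) = 290/(2125×205×10³) + 450/(1800×141×10³) = 2.439×10⁻⁶ mm/N.
Hence P = δ_free / Σ(L/AE) = 0.4509/2.439×10⁻⁶ = 184.9 kN (compressive).

P ≈ 185 kN (compressive)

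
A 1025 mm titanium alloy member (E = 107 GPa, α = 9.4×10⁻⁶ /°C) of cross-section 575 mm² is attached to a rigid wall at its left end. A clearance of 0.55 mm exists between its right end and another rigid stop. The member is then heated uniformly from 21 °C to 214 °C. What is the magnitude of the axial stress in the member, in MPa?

Free thermal elongation = αΔT L = 9.4×10⁻⁶ × 193 × 1025 = 1.86 mm.
After closing the 0.55 mm clearance, 1.86 − 0.55 = 1.31 mm of expansion remains to be suppressed by the wall.
Compatibility: PL/(AE) = 1.31 mm, so σ = P/A = E × (1.31/1025) = 136.7 MPa.

σ ≈ 137 MPa (compressive)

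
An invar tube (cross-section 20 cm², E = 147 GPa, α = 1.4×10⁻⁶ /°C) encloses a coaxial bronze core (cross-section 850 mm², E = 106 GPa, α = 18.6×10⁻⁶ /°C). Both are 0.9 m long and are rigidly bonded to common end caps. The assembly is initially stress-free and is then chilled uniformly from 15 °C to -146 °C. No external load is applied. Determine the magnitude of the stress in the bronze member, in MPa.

σ ≈ 225 MPa (tensile)

The bronze has the larger α, so on cooling it would change length more than the invar if both were free. The rigid plates force a common final length, so the bronze is put into tension and the invar into compression, with equal and opposite forces P (no external load).
Setting the final lengths equal and cancelling L: (α₁ − α₂)ΔT = P/(A₁E₁) + P/(A₂E₂).
|α₁ − α₂|·ΔT = 17.2×10⁻⁶ × 161 = 0.002769.
1/(A₁E₁) + 1/(A₂E₂) = 1/(2000×147×10³) + 1/(850×106×10³) = 1.45×10⁻⁸ N⁻¹.
P = 0.002769 / 1.45×10⁻⁸ = 191000 N = 191 kN.
σ_{bronze} = P/A₂ = 191000/850 = 224.7 MPa, tensile.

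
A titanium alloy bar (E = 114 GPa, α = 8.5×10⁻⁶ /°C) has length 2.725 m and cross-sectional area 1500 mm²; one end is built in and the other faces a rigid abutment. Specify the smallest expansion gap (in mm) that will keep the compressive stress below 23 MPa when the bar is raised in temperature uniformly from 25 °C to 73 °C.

Free expansion if unrestrained: δ_free = αΔT L = 8.5×10⁻⁶ × 48 × 2725 = 1.112 mm.
A stress of 23 MPa corresponds to the wall pushing the bar back by σL/E = 23×2725/(114×10³) = 0.5498 mm.
The gap must absorb the remainder: g_min = 1.112 − 0.5498 = 0.562 mm.

g ≈ 0.562 mm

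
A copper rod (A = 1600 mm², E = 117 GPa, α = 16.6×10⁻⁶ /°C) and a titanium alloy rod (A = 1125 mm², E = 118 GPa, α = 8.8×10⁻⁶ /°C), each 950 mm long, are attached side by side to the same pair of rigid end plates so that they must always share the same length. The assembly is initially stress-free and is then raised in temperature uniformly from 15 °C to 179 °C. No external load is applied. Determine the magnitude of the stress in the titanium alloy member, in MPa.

σ ≈ 88.3 MPa (tensile)

The copper has the larger α, so on heating it would change length more than the titanium alloy if both were free. The rigid plates force a common final length, so the copper is put into compression and the titanium alloy into tension, with equal and opposite forces P (no external load).
Setting the final lengths equal and cancelling L: (α₁ − α₂)ΔT = P/(A₁E₁) + P/(A₂E₂).
|α₁ − α₂|·ΔT = 7.8×10⁻⁶ × 164 = 0.001279.
1/(A₁E₁) + 1/(A₂E₂) = 1/(1600×117×10³) + 1/(1125×118×10³) = 1.287×10⁻⁸ N⁻¹.
So P = 0.001279 / 1.287×10⁻⁸ = 99.36 kN.
σ_{titanium alloy} = P/A₂ = 99360/1125 = 88.32 MPa, tensile.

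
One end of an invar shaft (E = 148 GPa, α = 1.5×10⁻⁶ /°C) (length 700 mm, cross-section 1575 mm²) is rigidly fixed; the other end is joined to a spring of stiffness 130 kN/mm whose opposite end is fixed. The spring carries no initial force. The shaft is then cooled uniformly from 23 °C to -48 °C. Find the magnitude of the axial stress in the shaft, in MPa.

σ ≈ 4.43 MPa (tensile)

Free thermal contraction: δ_free = αΔT L = 1.5×10⁻⁶ × 71 × 700 = 0.07455 mm.
With a force P in the spring, the elastic change of the shaft is PL/(AE) and that of the spring is P/k; compatibility requires their sum to equal δ_free.
So P = δ_free / [L/(AE) + 1/k] = 0.07455 / [ 700/(1575×148×10³) + 1/(130×10³) ].
P = 0.07455 / 1.07×10⁻⁵ = 6970 N.
σ = P/A = 6970/1575 = 4.426 MPa.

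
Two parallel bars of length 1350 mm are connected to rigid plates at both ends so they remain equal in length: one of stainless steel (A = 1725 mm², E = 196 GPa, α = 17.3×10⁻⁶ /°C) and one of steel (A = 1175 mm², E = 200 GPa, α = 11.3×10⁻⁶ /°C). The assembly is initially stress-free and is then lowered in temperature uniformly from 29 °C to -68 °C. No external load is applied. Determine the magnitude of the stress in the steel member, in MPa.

Equilibrium of a rigid end plate with no external load gives equal and opposite internal forces ±P in the two members. Since α_{stainless steel} > α_{steel}, cooling drives the stainless steel into tension and the steel into compression.
Compatibility of the two members (thermal + elastic change equal): (α₁ − α₂)ΔT = P·[1/(A₁E₁) + 1/(A₂E₂)].
|α₁ − α₂|·ΔT = 6×10⁻⁶ × 97 = 0.000582.
1/(A₁E₁) + 1/(A₂E₂) = 1/(1725×196×10³) + 1/(1175×200×10³) = 7.213×10⁻⁹ N⁻¹.
P = 0.000582 / 7.213×10⁻⁹ = 80690 N = 80.69 kN.
σ_{steel} = P/A₂ = 80690/1175 = 68.67 MPa, compressive.

σ ≈ 68.7 MPa (compressive)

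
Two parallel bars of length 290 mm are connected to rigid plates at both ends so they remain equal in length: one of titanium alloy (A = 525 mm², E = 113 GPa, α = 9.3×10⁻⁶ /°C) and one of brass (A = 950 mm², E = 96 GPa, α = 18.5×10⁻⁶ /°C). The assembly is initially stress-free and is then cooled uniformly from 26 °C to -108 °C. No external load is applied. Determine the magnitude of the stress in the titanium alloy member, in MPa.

σ ≈ 84.4 MPa (compressive)

Equilibrium of a rigid end plate with no external load gives equal and opposite internal forces ±P in the two members. Since α_{brass} > α_{titanium alloy}, cooling drives the brass into tension and the titanium alloy into compression.
Compatibility of the two members (thermal + elastic change equal): (α₁ − α₂)ΔT = P·[1/(A₁E₁) + 1/(A₂E₂)].
|α₁ − α₂|·ΔT = 9.2×10⁻⁶ × 134 = 0.001233.
1/(A₁E₁) + 1/(A₂E₂) = 1/(525×113×10³) + 1/(950×96×10³) = 2.782×10⁻⁸ N⁻¹.
So P = 0.001233 / 2.782×10⁻⁸ = 44.31 kN.
σ_{titanium alloy} = P/A₁ = 44310/525 = 84.4 MPa, compressive.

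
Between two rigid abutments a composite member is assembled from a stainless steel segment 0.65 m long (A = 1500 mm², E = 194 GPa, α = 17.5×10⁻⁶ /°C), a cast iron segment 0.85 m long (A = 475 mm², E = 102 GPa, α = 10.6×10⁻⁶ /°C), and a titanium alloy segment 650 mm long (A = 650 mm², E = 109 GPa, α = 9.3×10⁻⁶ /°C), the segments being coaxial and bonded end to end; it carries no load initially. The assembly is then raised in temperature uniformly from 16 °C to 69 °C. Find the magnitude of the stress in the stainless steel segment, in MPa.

With the walls removed the bar would change length by δ_free = Σ αᵢΔT Lᵢ = 17.5×10⁻⁶×53×650 + 10.6×10⁻⁶×53×850 + 9.3×10⁻⁶×53×650 = 1.401 mm.
The rigid supports impose zero overall length change; the single axial force P common to all segments must satisfy P Σ Lᵢ/(AᵢEᵢ) = δ_free.
The series flexibility is Σ Lᵢ/(AᵢEᵢ) = 650/(1500×194×10³) + 850/(475×102×10³) + 650/(650×109×10³) = 2.895×10⁻⁵ mm/N.
So P = 1.401 / 2.895×10⁻⁵ = 48.38 kN, compressive.
σ_{stainless steel} = P / A = 48380 / 1500 = 32.26 MPa.

σ ≈ 32.3 MPa (compressive)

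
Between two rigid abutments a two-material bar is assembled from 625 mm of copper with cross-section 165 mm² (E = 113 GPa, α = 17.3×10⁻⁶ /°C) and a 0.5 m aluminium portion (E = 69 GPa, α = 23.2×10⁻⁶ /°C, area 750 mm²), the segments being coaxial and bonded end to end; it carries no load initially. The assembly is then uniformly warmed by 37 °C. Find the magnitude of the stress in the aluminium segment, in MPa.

σ ≈ 25.6 MPa (compressive)

If the supports were absent, the total length change would be Σ αᵢΔT Lᵢ = 17.3×10⁻⁶×37×625 + 23.2×10⁻⁶×37×500 = 0.8293 mm.
Since the ends are fixed, an axial force P builds up, equal in every segment, with P · Σ Lᵢ/(AᵢEᵢ) = δ_free.
The series flexibility is Σ Lᵢ/(AᵢEᵢ) = 625/(165×113×10³) + 500/(750×69×10³) = 4.318×10⁻⁵ mm/N.
P = 0.8293 / 4.318×10⁻⁵ = 19200 N = 19.2 kN, compressive.
σ_{aluminium} = P / A = 19200 / 750 = 25.6 MPa.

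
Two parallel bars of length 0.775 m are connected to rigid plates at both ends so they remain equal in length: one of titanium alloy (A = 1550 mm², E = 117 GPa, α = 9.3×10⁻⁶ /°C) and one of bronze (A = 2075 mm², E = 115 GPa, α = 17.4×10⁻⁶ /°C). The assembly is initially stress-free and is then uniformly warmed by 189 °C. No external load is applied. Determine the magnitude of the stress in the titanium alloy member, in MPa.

σ ≈ 102 MPa (tensile)

Both members must finish at the same length. With the larger α, the bronze tends to over-expand; the plates restrain it, putting the bronze in compression and the titanium alloy in tension. With no external load the two internal forces are equal and opposite, magnitude P.
Compatibility of the two members (thermal + elastic change equal): (α₁ − α₂)ΔT = P·[1/(A₁E₁) + 1/(A₂E₂)].
|α₁ − α₂|·ΔT = 8.1×10⁻⁶ × 189 = 0.001531.
1/(A₁E₁) + 1/(A₂E₂) = 1/(1550×117×10³) + 1/(2075×115×10³) = 9.705×10⁻⁹ N⁻¹.
So P = 0.001531 / 9.705×10⁻⁹ = 157.7 kN.
σ_{titanium alloy} = P/A₁ = 157700/1550 = 101.8 MPa, tensile.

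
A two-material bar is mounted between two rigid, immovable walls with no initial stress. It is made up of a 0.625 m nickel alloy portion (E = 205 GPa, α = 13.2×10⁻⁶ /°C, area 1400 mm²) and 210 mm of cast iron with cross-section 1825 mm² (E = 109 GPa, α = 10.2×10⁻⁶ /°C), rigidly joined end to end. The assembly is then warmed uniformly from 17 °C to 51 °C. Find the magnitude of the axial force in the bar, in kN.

P ≈ 109 kN (compressive)

If the supports were absent, the total length change would be Σ αᵢΔT Lᵢ = 13.2×10⁻⁶×34×625 + 10.2×10⁻⁶×34×210 = 0.3533 mm.
The rigid supports impose zero overall length change; the single axial force P common to all segments must satisfy P Σ Lᵢ/(AᵢEᵢ) = δ_free.
Σ Lᵢ/(AᵢEᵢ) = 625/(1400×205×10³) + 210/(1825×109×10³) = 3.233×10⁻⁶ mm/N.
P = 0.3533 / 3.233×10⁻⁶ = 109300 N = 109.3 kN, compressive.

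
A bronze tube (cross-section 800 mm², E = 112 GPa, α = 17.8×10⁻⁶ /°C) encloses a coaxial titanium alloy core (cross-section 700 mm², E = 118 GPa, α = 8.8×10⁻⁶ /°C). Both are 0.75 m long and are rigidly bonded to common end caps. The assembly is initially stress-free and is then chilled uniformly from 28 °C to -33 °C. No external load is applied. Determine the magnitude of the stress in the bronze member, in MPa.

σ ≈ 29.5 MPa (tensile)

Both members must finish at the same length. With the larger α, the bronze tends to over-contract; the plates restrain it, putting the bronze in tension and the titanium alloy in compression. With no external load the two internal forces are equal and opposite, magnitude P.
Setting the final lengths equal and cancelling L: (α₁ − α₂)ΔT = P/(A₁E₁) + P/(A₂E₂).
|α₁ − α₂|·ΔT = 9×10⁻⁶ × 61 = 0.000549.
1/(A₁E₁) + 1/(A₂E₂) = 1/(800×112×10³) + 1/(700×118×10³) = 2.327×10⁻⁸ N⁻¹.
P = 0.000549 / 2.327×10⁻⁸ = 23600 N = 23.6 kN.
σ_{bronze} = P/A₁ = 23600/800 = 29.49 MPa, tensile.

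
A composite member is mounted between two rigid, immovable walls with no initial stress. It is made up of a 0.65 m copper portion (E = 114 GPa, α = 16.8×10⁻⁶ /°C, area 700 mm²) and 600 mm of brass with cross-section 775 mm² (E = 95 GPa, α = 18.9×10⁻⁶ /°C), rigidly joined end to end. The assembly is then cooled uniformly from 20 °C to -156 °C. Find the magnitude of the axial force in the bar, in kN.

Free thermal contraction of the whole bar: Σ αᵢΔT Lᵢ = 16.8×10⁻⁶×176×650 + 18.9×10⁻⁶×176×600 = 3.918 mm.
Since the ends are fixed, an axial force P builds up, equal in every segment, with P · Σ Lᵢ/(AᵢEᵢ) = δ_free.
Σ Lᵢ/(AᵢEᵢ) = 650/(700×114×10³) + 600/(775×95×10³) = 1.629×10⁻⁵ mm/N.
Hence P = δ_free / Σ(L/AE) = 3.918/1.629×10⁻⁵ = 240.4 kN (tensile).

P ≈ 240 kN (tensile)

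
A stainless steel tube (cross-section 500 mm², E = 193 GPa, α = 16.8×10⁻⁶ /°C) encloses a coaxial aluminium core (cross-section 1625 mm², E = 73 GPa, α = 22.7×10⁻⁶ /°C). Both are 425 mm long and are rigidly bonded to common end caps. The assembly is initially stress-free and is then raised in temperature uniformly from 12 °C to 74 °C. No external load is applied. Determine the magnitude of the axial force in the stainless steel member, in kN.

The aluminium has the larger α, so on heating it would change length more than the stainless steel if both were free. The rigid plates force a common final length, so the aluminium is put into compression and the stainless steel into tension, with equal and opposite forces P (no external load).
Setting the final lengths equal and cancelling L: (α₁ − α₂)ΔT = P/(A₁E₁) + P/(A₂E₂).
|α₁ − α₂|·ΔT = 5.9×10⁻⁶ × 62 = 0.0003658.
1/(A₁E₁) + 1/(A₂E₂) = 1/(500×193×10³) + 1/(1625×73×10³) = 1.879×10⁻⁸ N⁻¹.
So P = 0.0003658 / 1.879×10⁻⁸ = 19.47 kN.

P ≈ 19.5 kN (tensile in the stainless steel)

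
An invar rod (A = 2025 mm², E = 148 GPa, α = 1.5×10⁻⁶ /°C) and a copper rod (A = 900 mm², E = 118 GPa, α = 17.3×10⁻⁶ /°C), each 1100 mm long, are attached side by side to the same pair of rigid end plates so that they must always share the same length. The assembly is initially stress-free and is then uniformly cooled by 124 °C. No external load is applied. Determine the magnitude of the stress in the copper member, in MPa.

σ ≈ 171 MPa (tensile)

The copper has the larger α, so on cooling it would change length more than the invar if both were free. The rigid plates force a common final length, so the copper is put into tension and the invar into compression, with equal and opposite forces P (no external load).
Compatibility of the two members (thermal + elastic change equal): (α₁ − α₂)ΔT = P·[1/(A₁E₁) + 1/(A₂E₂)].
|α₁ − α₂|·ΔT = 15.8×10⁻⁶ × 124 = 0.001959.
1/(A₁E₁) + 1/(A₂E₂) = 1/(2025×148×10³) + 1/(900×118×10³) = 1.275×10⁻⁸ N⁻¹.
P = 0.001959 / 1.275×10⁻⁸ = 153600 N = 153.6 kN.
σ_{copper} = P/A₂ = 153600/900 = 170.7 MPa, tensile.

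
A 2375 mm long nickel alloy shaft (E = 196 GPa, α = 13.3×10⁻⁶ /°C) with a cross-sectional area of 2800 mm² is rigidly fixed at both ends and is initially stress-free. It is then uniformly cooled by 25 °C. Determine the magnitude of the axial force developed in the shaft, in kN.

P ≈ 182 kN (tensile)

The ends cannot move, so σ = EαΔT = 196×10³ × 13.3×10⁻⁶ × 25 = 65.17 MPa.
P = AEαΔT = 2800 × 196×10³ × 13.3×10⁻⁶ × 25 = 182.5 kN (tensile).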